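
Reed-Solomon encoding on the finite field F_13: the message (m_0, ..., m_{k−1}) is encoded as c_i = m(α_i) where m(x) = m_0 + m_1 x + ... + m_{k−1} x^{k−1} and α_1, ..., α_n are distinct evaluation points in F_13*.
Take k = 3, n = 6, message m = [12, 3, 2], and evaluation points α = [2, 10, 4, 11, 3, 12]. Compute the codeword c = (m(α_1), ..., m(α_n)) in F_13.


c = [0, 8, 4, 1, 0, 11]

Message polynomial: m(x) = 12 + 3·x + 2·x^2 (mod 13).
For each evaluation point α_i, compute m(α_i) mod 13:
  α_1 = 2: Horner steps 2 → 7 → 0, so m(2) = 0.
  α_2 = 10: Horner steps 2 → 10 → 8, so m(10) = 8.
  α_3 = 4: Horner steps 2 → 11 → 4, so m(4) = 4.
  α_4 = 11: Horner steps 2 → 12 → 1, so m(11) = 1.
  α_5 = 3: Horner steps 2 → 9 → 0, so m(3) = 0.
  α_6 = 12: Horner steps 2 → 1 → 11, so m(12) = 11.
Codeword c = [0, 8, 4, 1, 0, 11] ∈ F_13^6.


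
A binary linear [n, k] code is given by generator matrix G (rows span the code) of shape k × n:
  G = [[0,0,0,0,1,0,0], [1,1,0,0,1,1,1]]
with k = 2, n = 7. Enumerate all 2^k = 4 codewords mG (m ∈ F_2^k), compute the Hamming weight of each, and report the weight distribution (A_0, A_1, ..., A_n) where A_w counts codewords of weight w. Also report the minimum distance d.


Weight distribution: A_0 = 1, A_1 = 1, A_4 = 1, A_5 = 1. Minimum distance d = 1.

Enumerate all 2^2 = 4 messages m ∈ F_2^2.
For each, compute codeword c = mG in F_2^7, then tally its weight.
  m = 00 → c = 0000000, weight = 0.
  m = 10 → c = 0000100, weight = 1.
  m = 01 → c = 1100111, weight = 5.
  m = 11 → c = 1100011, weight = 4.
Tally weights:
  weight 0: 1 codewords.
  weight 1: 1 codewords.
  weight 4: 1 codewords.
  weight 5: 1 codewords.
Minimum distance d = smallest w > 0 with A_w > 0 = 1.
Sanity: Σ A_w = 4 = 2^2 = 4 ✓.


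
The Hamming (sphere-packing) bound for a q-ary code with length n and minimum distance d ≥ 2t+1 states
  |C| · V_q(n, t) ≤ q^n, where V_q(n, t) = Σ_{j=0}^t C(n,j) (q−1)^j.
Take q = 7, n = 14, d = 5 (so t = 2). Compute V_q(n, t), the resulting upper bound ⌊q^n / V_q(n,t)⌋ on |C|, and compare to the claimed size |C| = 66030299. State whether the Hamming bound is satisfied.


V_q(n, t) = 3361, q^n = 678223072849, Hamming bound = 201792047, |C| = 66030299 ≤ bound (satisfied).

Step 1: Compute V_q(n, t) = Σ_{j=0}^2 C(n, j) (q−1)^j.
  j = 0: C(14,0)·(6)^0 = 1·1 = 1.
  j = 1: C(14,1)·(6)^1 = 14·6 = 84.
  j = 2: C(14,2)·(6)^2 = 91·36 = 3276.
  V_q(n, t) = 1 + 84 + 3276 = 3361.
Step 2: q^n = 7^14 = 678223072849.
Step 3: Hamming bound ⌊q^n / V_q(n,t)⌋ = ⌊678223072849/3361⌋ = 201792047.
Step 4: Compare |C| = 66030299 to 201792047: satisfied.
The claimed |C| lies below the Hamming bound.


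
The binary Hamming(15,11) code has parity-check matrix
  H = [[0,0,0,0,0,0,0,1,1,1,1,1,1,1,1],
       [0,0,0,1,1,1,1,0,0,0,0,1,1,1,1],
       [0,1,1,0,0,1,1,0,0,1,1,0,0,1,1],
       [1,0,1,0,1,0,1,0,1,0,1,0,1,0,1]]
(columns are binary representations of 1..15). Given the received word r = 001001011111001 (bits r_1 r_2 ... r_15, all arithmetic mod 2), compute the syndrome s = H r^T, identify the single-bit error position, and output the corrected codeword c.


s = (0, 1, 1, 0)^T, error position = 6, corrected codeword c = 001000011111001

Compute s = H r^T mod 2 one row at a time:
  s_1 = 1 + 1 + 1 + 1 + 1 + 0 + 0 + 1 = 6 ≡ 0 (mod 2).
  s_2 = 0 + 0 + 1 + 0 + 1 + 0 + 0 + 1 = 3 ≡ 1 (mod 2).
  s_3 = 0 + 1 + 1 + 0 + 1 + 1 + 0 + 1 = 5 ≡ 1 (mod 2).
  s_4 = 0 + 1 + 0 + 0 + 1 + 1 + 0 + 1 = 4 ≡ 0 (mod 2).
s = (0, 1, 1, 0)^T — this equals column 6 of H (binary 0110), so error is at position 6.
Correct: flip bit 6 of r = 001001011111001 to get c = 001000011111001.


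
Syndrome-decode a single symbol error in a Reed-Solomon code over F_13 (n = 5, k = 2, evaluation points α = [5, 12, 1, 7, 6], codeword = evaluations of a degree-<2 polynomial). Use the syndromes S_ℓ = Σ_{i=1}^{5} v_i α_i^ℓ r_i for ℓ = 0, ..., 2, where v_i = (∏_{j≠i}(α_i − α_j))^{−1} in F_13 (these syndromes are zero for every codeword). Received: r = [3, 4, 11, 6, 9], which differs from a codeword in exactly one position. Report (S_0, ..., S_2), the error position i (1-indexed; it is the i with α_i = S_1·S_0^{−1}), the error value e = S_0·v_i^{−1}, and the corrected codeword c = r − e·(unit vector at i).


S = (12, 8, 1), error at position 1, error magnitude e = 4, c = [12, 4, 11, 6, 9].

Step 1: column multipliers v_i = (∏_{j≠i}(α_i − α_j))^{−1} mod 13.
  i = 1 (α = 5): (5−12)(5−1)(5−7)(5−6) = (−7)·4·(−2)·(−1) = −56 ≡ 9, so v_1 = 9^{−1} = 3 (mod 13).
  i = 2 (α = 12): (12−5)(12−1)(12−7)(12−6) = 7·11·5·6 = 2310 ≡ 9, so v_2 = 9^{−1} = 3 (mod 13).
  i = 3 (α = 1): (1−5)(1−12)(1−7)(1−6) = (−4)·(−11)·(−6)·(−5) = 1320 ≡ 7, so v_3 = 7^{−1} = 2 (mod 13).
  i = 4 (α = 7): (7−5)(7−12)(7−1)(7−6) = 2·(−5)·6·1 = −60 ≡ 5, so v_4 = 5^{−1} = 8 (mod 13).
  i = 5 (α = 6): (6−5)(6−12)(6−1)(6−7) = 1·(−6)·5·(−1) = 30 ≡ 4, so v_5 = 4^{−1} = 10 (mod 13).
  v = [3, 3, 2, 8, 10].
Step 2: syndromes of r = [3, 4, 11, 6, 9] (all sums mod 13).
  S_0 = Σ v_i r_i = 3·3 + 3·4 + 2·11 + 8·6 + 10·9 = 181 ≡ 12.
  S_1 = Σ v_i α_i r_i = 3·5·3 + 3·12·4 + 2·1·11 + 8·7·6 + 10·6·9 = 1087 ≡ 8.
  α_i^2 mod 13 = [12, 1, 1, 10, 10].
  S_2 = Σ v_i α_i^2 r_i = 3·12·3 + 3·1·4 + 2·1·11 + 8·10·6 + 10·10·9 = 1522 ≡ 1.
  S = (12, 8, 1) ≠ 0, so r is not a codeword (an error is present).
Step 3: locate the error. For a single error e at position i, S_ℓ = v_i·e·α_i^ℓ, so α_err = S_1/S_0.
  S_0^{−1} = 12^{−1} = 12 (mod 13), so α_err = 8·12 = 96 ≡ 5 = α_1. Error position i = 1.
  Consistency check: S_2/S_1 = 1·5 = 5 ≡ 5 = α_err ✓ (single-error assumption holds).
Step 4: error magnitude e = S_0/v_1 = S_0·∏_{j≠1}(α_1 − α_j) = 12·9 = 108 ≡ 4 (mod 13).
Step 5: correct position 1: c_1 = r_1 − e = 3 − 4 ≡ 12 (mod 13). Hence c = [12, 4, 11, 6, 9].
  Check: interpolating c through the α_i gives m(x) = 1 + 10·x (degree < 2) with m(α_i) = c_i for every i, so c is indeed a codeword.


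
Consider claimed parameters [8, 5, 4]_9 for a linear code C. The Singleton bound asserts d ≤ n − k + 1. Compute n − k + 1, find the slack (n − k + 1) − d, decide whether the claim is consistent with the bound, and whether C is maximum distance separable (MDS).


Singleton RHS = n − k + 1 = 4, slack = 0, bound satisfied, MDS.

Singleton bound: d ≤ n − k + 1.
Here n = 8, k = 5, so n − k + 1 = 4.
Given d = 4, check d ≤ 4: YES.
Slack = (n − k + 1) − d = 0.
The code is MDS (slack = 0).
Description: the claimed parameters are [8, 5, 4]_9; such a code would be MDS (meets Singleton bound).


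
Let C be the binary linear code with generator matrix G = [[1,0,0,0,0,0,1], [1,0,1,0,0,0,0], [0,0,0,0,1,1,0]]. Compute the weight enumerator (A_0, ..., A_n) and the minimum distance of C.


Weight distribution: A_0 = 1, A_2 = 4, A_4 = 3. Minimum distance d = 2.

Enumerate all 2^3 = 8 messages m ∈ F_2^3.
For each, compute codeword c = mG in F_2^7, then tally its weight.
  m = 000 → c = 0000000, weight = 0.
  m = 100 → c = 1000001, weight = 2.
  m = 010 → c = 1010000, weight = 2.
  m = 110 → c = 0010001, weight = 2.
  m = 001 → c = 0000110, weight = 2.
  m = 101 → c = 1000111, weight = 4.
  m = 011 → c = 1010110, weight = 4.
  m = 111 → c = 0010111, weight = 4.
Tally weights:
  weight 0: 1 codewords.
  weight 2: 4 codewords.
  weight 4: 3 codewords.
Minimum distance d = smallest w > 0 with A_w > 0 = 2.
Sanity: Σ A_w = 8 = 2^3 = 8 ✓.


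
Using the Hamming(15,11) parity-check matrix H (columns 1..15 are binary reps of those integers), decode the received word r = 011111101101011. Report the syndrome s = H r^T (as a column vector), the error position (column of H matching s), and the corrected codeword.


s = (1, 1, 1, 1)^T, error position = 15, corrected codeword c = 011111101101010

Compute s = H r^T mod 2 one row at a time:
  s_1 = 0 + 1 + 1 + 0 + 1 + 0 + 1 + 1 = 5 ≡ 1 (mod 2).
  s_2 = 1 + 1 + 1 + 1 + 1 + 0 + 1 + 1 = 7 ≡ 1 (mod 2).
  s_3 = 1 + 1 + 1 + 1 + 1 + 0 + 1 + 1 = 7 ≡ 1 (mod 2).
  s_4 = 0 + 1 + 1 + 1 + 1 + 0 + 0 + 1 = 5 ≡ 1 (mod 2).
s = (1, 1, 1, 1)^T — this equals column 15 of H (binary 1111), so error is at position 15.
Correct: flip bit 15 of r = 011111101101011 to get c = 011111101101010.


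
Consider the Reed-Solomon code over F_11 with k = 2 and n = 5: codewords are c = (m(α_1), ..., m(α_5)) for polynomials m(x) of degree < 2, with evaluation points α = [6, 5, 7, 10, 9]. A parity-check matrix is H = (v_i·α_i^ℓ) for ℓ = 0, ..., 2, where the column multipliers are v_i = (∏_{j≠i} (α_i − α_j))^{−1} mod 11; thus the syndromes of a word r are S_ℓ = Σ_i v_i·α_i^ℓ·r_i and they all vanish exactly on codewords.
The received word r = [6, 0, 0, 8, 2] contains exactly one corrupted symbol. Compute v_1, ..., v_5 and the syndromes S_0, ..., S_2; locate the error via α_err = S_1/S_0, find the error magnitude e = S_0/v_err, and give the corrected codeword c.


S = (10, 4, 6), error at position 3, error magnitude e = 10, c = [6, 0, 1, 8, 2].

Step 1: column multipliers v_i = (∏_{j≠i}(α_i − α_j))^{−1} mod 11.
  i = 1 (α = 6): (6−5)(6−7)(6−10)(6−9) = 1·(−1)·(−4)·(−3) = −12 ≡ 10, so v_1 = 10^{−1} = 10 (mod 11).
  i = 2 (α = 5): (5−6)(5−7)(5−10)(5−9) = (−1)·(−2)·(−5)·(−4) = 40 ≡ 7, so v_2 = 7^{−1} = 8 (mod 11).
  i = 3 (α = 7): (7−6)(7−5)(7−10)(7−9) = 1·2·(−3)·(−2) = 12 ≡ 1, so v_3 = 1^{−1} = 1 (mod 11).
  i = 4 (α = 10): (10−6)(10−5)(10−7)(10−9) = 4·5·3·1 = 60 ≡ 5, so v_4 = 5^{−1} = 9 (mod 11).
  i = 5 (α = 9): (9−6)(9−5)(9−7)(9−10) = 3·4·2·(−1) = −24 ≡ 9, so v_5 = 9^{−1} = 5 (mod 11).
  v = [10, 8, 1, 9, 5].
Step 2: syndromes of r = [6, 0, 0, 8, 2] (all sums mod 11).
  S_0 = Σ v_i r_i = 10·6 + 8·0 + 1·0 + 9·8 + 5·2 = 142 ≡ 10.
  S_1 = Σ v_i α_i r_i = 10·6·6 + 8·5·0 + 1·7·0 + 9·10·8 + 5·9·2 = 1170 ≡ 4.
  α_i^2 mod 11 = [3, 3, 5, 1, 4].
  S_2 = Σ v_i α_i^2 r_i = 10·3·6 + 8·3·0 + 1·5·0 + 9·1·8 + 5·4·2 = 292 ≡ 6.
  S = (10, 4, 6) ≠ 0, so r is not a codeword (an error is present).
Step 3: locate the error. For a single error e at position i, S_ℓ = v_i·e·α_i^ℓ, so α_err = S_1/S_0.
  S_0^{−1} = 10^{−1} = 10 (mod 11), so α_err = 4·10 = 40 ≡ 7 = α_3. Error position i = 3.
  Consistency check: S_2/S_1 = 6·3 = 18 ≡ 7 = α_err ✓ (single-error assumption holds).
Step 4: error magnitude e = S_0/v_3 = S_0·∏_{j≠3}(α_3 − α_j) = 10·1 = 10 ≡ 10 (mod 11).
Step 5: correct position 3: c_3 = r_3 − e = 0 − 10 ≡ 1 (mod 11). Hence c = [6, 0, 1, 8, 2].
  Check: interpolating c through the α_i gives m(x) = 3 + 6·x (degree < 2) with m(α_i) = c_i for every i, so c is indeed a codeword.


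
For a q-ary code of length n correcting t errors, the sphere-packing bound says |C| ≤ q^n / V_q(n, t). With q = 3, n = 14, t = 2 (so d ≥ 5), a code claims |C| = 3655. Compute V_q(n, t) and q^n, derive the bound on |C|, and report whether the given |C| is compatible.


V_q(n, t) = 393, q^n = 4782969, Hamming bound = 12170, |C| = 3655 ≤ bound (satisfied).

Step 1: Compute V_q(n, t) = Σ_{j=0}^2 C(n, j) (q−1)^j.
  j = 0: C(14,0)·(2)^0 = 1·1 = 1.
  j = 1: C(14,1)·(2)^1 = 14·2 = 28.
  j = 2: C(14,2)·(2)^2 = 91·4 = 364.
  V_q(n, t) = 1 + 28 + 364 = 393.
Step 2: q^n = 3^14 = 4782969.
Step 3: Hamming bound ⌊q^n / V_q(n,t)⌋ = ⌊4782969/393⌋ = 12170.
Step 4: Compare |C| = 3655 to 12170: satisfied.
The claimed |C| lies below the Hamming bound.


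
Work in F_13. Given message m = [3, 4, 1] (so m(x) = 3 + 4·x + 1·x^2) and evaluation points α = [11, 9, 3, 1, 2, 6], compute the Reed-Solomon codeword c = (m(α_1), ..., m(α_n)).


c = [12, 3, 11, 8, 2, 11]

Message polynomial: m(x) = 3 + 4·x + 1·x^2 (mod 13).
For each evaluation point α_i, compute m(α_i) mod 13:
  α_1 = 11: Horner steps 1 → 2 → 12, so m(11) = 12.
  α_2 = 9: Horner steps 1 → 0 → 3, so m(9) = 3.
  α_3 = 3: Horner steps 1 → 7 → 11, so m(3) = 11.
  α_4 = 1: Horner steps 1 → 5 → 8, so m(1) = 8.
  α_5 = 2: Horner steps 1 → 6 → 2, so m(2) = 2.
  α_6 = 6: Horner steps 1 → 10 → 11, so m(6) = 11.
Codeword c = [12, 3, 11, 8, 2, 11] ∈ F_13^6.


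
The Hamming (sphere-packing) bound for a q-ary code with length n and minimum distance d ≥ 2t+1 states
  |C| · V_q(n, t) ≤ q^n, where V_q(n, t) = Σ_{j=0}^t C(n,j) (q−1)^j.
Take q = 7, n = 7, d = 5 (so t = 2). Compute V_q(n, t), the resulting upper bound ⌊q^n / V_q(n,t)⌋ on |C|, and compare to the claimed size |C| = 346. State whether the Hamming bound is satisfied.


V_q(n, t) = 799, q^n = 823543, Hamming bound = 1030, |C| = 346 ≤ bound (satisfied).

Step 1: Compute V_q(n, t) = Σ_{j=0}^2 C(n, j) (q−1)^j.
  j = 0: C(7,0)·(6)^0 = 1·1 = 1.
  j = 1: C(7,1)·(6)^1 = 7·6 = 42.
  j = 2: C(7,2)·(6)^2 = 21·36 = 756.
  V_q(n, t) = 1 + 42 + 756 = 799.
Step 2: q^n = 7^7 = 823543.
Step 3: Hamming bound ⌊q^n / V_q(n,t)⌋ = ⌊823543/799⌋ = 1030.
Step 4: Compare |C| = 346 to 1030: satisfied.
The claimed |C| lies below the Hamming bound.


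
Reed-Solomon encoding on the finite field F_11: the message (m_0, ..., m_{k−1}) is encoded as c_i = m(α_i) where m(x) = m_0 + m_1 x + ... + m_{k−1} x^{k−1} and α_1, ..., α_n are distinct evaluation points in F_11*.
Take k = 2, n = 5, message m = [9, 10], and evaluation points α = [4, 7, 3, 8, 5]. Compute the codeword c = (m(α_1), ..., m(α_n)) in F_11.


c = [5, 2, 6, 1, 4]

Message polynomial: m(x) = 9 + 10·x (mod 11).
For each evaluation point α_i, compute m(α_i) mod 11:
  α_1 = 4: Horner steps 10 → 5, so m(4) = 5.
  α_2 = 7: Horner steps 10 → 2, so m(7) = 2.
  α_3 = 3: Horner steps 10 → 6, so m(3) = 6.
  α_4 = 8: Horner steps 10 → 1, so m(8) = 1.
  α_5 = 5: Horner steps 10 → 4, so m(5) = 4.
Codeword c = [5, 2, 6, 1, 4] ∈ F_11^5.


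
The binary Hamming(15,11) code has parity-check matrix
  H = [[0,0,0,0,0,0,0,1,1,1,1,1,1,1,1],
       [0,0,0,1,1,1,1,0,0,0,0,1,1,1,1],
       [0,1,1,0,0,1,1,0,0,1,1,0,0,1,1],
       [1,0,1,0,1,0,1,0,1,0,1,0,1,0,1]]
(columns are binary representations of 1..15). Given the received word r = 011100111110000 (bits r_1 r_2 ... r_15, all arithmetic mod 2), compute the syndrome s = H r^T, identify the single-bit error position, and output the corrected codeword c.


s = (0, 0, 1, 0)^T, error position = 2, corrected codeword c = 001100111110000

Compute s = H r^T mod 2 one row at a time:
  s_1 = 1 + 1 + 1 + 1 + 0 + 0 + 0 + 0 = 4 ≡ 0 (mod 2).
  s_2 = 1 + 0 + 0 + 1 + 0 + 0 + 0 + 0 = 2 ≡ 0 (mod 2).
  s_3 = 1 + 1 + 0 + 1 + 1 + 1 + 0 + 0 = 5 ≡ 1 (mod 2).
  s_4 = 0 + 1 + 0 + 1 + 1 + 1 + 0 + 0 = 4 ≡ 0 (mod 2).
s = (0, 0, 1, 0)^T — this equals column 2 of H (binary 0010), so error is at position 2.
Correct: flip bit 2 of r = 011100111110000 to get c = 001100111110000.


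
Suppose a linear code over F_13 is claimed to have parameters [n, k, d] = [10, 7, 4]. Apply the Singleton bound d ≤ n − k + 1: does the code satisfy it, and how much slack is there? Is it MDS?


Singleton RHS = n − k + 1 = 4, slack = 0, bound satisfied, MDS.

Singleton bound: d ≤ n − k + 1.
Here n = 10, k = 7, so n − k + 1 = 4.
Given d = 4, check d ≤ 4: YES.
Slack = (n − k + 1) − d = 0.
The code is MDS (slack = 0).
Description: the claimed parameters are [10, 7, 4]_13; such a code would be MDS (meets Singleton bound).


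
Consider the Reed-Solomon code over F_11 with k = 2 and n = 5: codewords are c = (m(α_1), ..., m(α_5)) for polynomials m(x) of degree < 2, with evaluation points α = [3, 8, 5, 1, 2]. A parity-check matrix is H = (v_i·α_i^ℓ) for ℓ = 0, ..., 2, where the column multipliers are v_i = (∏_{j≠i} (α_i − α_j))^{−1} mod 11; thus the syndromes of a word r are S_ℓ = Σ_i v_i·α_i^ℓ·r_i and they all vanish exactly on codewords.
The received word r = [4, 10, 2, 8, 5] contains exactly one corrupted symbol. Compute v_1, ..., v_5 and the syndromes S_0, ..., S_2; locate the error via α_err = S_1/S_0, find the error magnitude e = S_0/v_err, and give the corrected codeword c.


S = (2, 2, 2), error at position 4, error magnitude e = 2, c = [4, 10, 2, 6, 5].

Step 1: column multipliers v_i = (∏_{j≠i}(α_i − α_j))^{−1} mod 11.
  i = 1 (α = 3): (3−8)(3−5)(3−1)(3−2) = (−5)·(−2)·2·1 = 20 ≡ 9, so v_1 = 9^{−1} = 5 (mod 11).
  i = 2 (α = 8): (8−3)(8−5)(8−1)(8−2) = 5·3·7·6 = 630 ≡ 3, so v_2 = 3^{−1} = 4 (mod 11).
  i = 3 (α = 5): (5−3)(5−8)(5−1)(5−2) = 2·(−3)·4·3 = −72 ≡ 5, so v_3 = 5^{−1} = 9 (mod 11).
  i = 4 (α = 1): (1−3)(1−8)(1−5)(1−2) = (−2)·(−7)·(−4)·(−1) = 56 ≡ 1, so v_4 = 1^{−1} = 1 (mod 11).
  i = 5 (α = 2): (2−3)(2−8)(2−5)(2−1) = (−1)·(−6)·(−3)·1 = −18 ≡ 4, so v_5 = 4^{−1} = 3 (mod 11).
  v = [5, 4, 9, 1, 3].
Step 2: syndromes of r = [4, 10, 2, 8, 5] (all sums mod 11).
  S_0 = Σ v_i r_i = 5·4 + 4·10 + 9·2 + 1·8 + 3·5 = 101 ≡ 2.
  S_1 = Σ v_i α_i r_i = 5·3·4 + 4·8·10 + 9·5·2 + 1·1·8 + 3·2·5 = 508 ≡ 2.
  α_i^2 mod 11 = [9, 9, 3, 1, 4].
  S_2 = Σ v_i α_i^2 r_i = 5·9·4 + 4·9·10 + 9·3·2 + 1·1·8 + 3·4·5 = 662 ≡ 2.
  S = (2, 2, 2) ≠ 0, so r is not a codeword (an error is present).
Step 3: locate the error. For a single error e at position i, S_ℓ = v_i·e·α_i^ℓ, so α_err = S_1/S_0.
  S_0^{−1} = 2^{−1} = 6 (mod 11), so α_err = 2·6 = 12 ≡ 1 = α_4. Error position i = 4.
  Consistency check: S_2/S_1 = 2·6 = 12 ≡ 1 = α_err ✓ (single-error assumption holds).
Step 4: error magnitude e = S_0/v_4 = S_0·∏_{j≠4}(α_4 − α_j) = 2·1 = 2 ≡ 2 (mod 11).
Step 5: correct position 4: c_4 = r_4 − e = 8 − 2 ≡ 6 (mod 11). Hence c = [4, 10, 2, 6, 5].
  Check: interpolating c through the α_i gives m(x) = 7 + 10·x (degree < 2) with m(α_i) = c_i for every i, so c is indeed a codeword.


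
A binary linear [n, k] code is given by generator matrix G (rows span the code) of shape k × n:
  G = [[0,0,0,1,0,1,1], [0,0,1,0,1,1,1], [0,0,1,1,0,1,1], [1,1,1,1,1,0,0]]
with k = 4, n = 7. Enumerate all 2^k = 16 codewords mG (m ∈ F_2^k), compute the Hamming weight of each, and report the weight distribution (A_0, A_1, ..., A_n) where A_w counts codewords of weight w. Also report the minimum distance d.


Weight distribution: A_0 = 1, A_1 = 1, A_2 = 2, A_3 = 4, A_4 = 3, A_5 = 3, A_6 = 2. Minimum distance d = 1.

Enumerate all 2^4 = 16 messages m ∈ F_2^4.
For each, compute codeword c = mG in F_2^7, then tally its weight.
  m = 0000 → c = 0000000, weight = 0.
  m = 1000 → c = 0001011, weight = 3.
  m = 0100 → c = 0010111, weight = 4.
  m = 1100 → c = 0011100, weight = 3.
  m = 0010 → c = 0011011, weight = 4.
  m = 1010 → c = 0010000, weight = 1.
  m = 0110 → c = 0001100, weight = 2.
  m = 1110 → c = 0000111, weight = 3.
  m = 0001 → c = 1111100, weight = 5.
  m = 1001 → c = 1110111, weight = 6.
  m = 0101 → c = 1101011, weight = 5.
  m = 1101 → c = 1100000, weight = 2.
  m = 0011 → c = 1100111, weight = 5.
  m = 1011 → c = 1101100, weight = 4.
  m = 0111 → c = 1110000, weight = 3.
  m = 1111 → c = 1111011, weight = 6.
Tally weights:
  weight 0: 1 codewords.
  weight 1: 1 codewords.
  weight 2: 2 codewords.
  weight 3: 4 codewords.
  weight 4: 3 codewords.
  weight 5: 3 codewords.
  weight 6: 2 codewords.
Minimum distance d = smallest w > 0 with A_w > 0 = 1.
Sanity: Σ A_w = 16 = 2^4 = 16 ✓.


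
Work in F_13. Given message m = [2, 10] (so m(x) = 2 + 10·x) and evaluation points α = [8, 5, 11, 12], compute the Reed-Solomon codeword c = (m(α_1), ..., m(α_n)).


c = [4, 0, 8, 5]

Message polynomial: m(x) = 2 + 10·x (mod 13).
For each evaluation point α_i, compute m(α_i) mod 13:
  α_1 = 8: Horner steps 10 → 4, so m(8) = 4.
  α_2 = 5: Horner steps 10 → 0, so m(5) = 0.
  α_3 = 11: Horner steps 10 → 8, so m(11) = 8.
  α_4 = 12: Horner steps 10 → 5, so m(12) = 5.
Codeword c = [4, 0, 8, 5] ∈ F_13^4.


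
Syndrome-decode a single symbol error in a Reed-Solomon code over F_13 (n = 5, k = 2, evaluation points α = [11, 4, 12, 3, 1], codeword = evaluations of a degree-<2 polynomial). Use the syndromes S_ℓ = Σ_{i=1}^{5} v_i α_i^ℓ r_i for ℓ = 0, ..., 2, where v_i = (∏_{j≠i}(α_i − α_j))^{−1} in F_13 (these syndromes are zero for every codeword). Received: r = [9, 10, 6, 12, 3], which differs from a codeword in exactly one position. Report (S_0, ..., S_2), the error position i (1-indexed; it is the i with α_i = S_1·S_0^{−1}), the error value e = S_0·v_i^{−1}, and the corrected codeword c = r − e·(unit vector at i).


S = (1, 12, 1), error at position 3, error magnitude e = 12, c = [9, 10, 7, 12, 3].

Step 1: column multipliers v_i = (∏_{j≠i}(α_i − α_j))^{−1} mod 13.
  i = 1 (α = 11): (11−4)(11−12)(11−3)(11−1) = 7·(−1)·8·10 = −560 ≡ 12, so v_1 = 12^{−1} = 12 (mod 13).
  i = 2 (α = 4): (4−11)(4−12)(4−3)(4−1) = (−7)·(−8)·1·3 = 168 ≡ 12, so v_2 = 12^{−1} = 12 (mod 13).
  i = 3 (α = 12): (12−11)(12−4)(12−3)(12−1) = 1·8·9·11 = 792 ≡ 12, so v_3 = 12^{−1} = 12 (mod 13).
  i = 4 (α = 3): (3−11)(3−4)(3−12)(3−1) = (−8)·(−1)·(−9)·2 = −144 ≡ 12, so v_4 = 12^{−1} = 12 (mod 13).
  i = 5 (α = 1): (1−11)(1−4)(1−12)(1−3) = (−10)·(−3)·(−11)·(−2) = 660 ≡ 10, so v_5 = 10^{−1} = 4 (mod 13).
  v = [12, 12, 12, 12, 4].
Step 2: syndromes of r = [9, 10, 6, 12, 3] (all sums mod 13).
  S_0 = Σ v_i r_i = 12·9 + 12·10 + 12·6 + 12·12 + 4·3 = 456 ≡ 1.
  S_1 = Σ v_i α_i r_i = 12·11·9 + 12·4·10 + 12·12·6 + 12·3·12 + 4·1·3 = 2976 ≡ 12.
  α_i^2 mod 13 = [4, 3, 1, 9, 1].
  S_2 = Σ v_i α_i^2 r_i = 12·4·9 + 12·3·10 + 12·1·6 + 12·9·12 + 4·1·3 = 2172 ≡ 1.
  S = (1, 12, 1) ≠ 0, so r is not a codeword (an error is present).
Step 3: locate the error. For a single error e at position i, S_ℓ = v_i·e·α_i^ℓ, so α_err = S_1/S_0.
  S_0^{−1} = 1^{−1} = 1 (mod 13), so α_err = 12·1 = 12 ≡ 12 = α_3. Error position i = 3.
  Consistency check: S_2/S_1 = 1·12 = 12 ≡ 12 = α_err ✓ (single-error assumption holds).
Step 4: error magnitude e = S_0/v_3 = S_0·∏_{j≠3}(α_3 − α_j) = 1·12 = 12 ≡ 12 (mod 13).
Step 5: correct position 3: c_3 = r_3 − e = 6 − 12 ≡ 7 (mod 13). Hence c = [9, 10, 7, 12, 3].
  Check: interpolating c through the α_i gives m(x) = 5 + 11·x (degree < 2) with m(α_i) = c_i for every i, so c is indeed a codeword.


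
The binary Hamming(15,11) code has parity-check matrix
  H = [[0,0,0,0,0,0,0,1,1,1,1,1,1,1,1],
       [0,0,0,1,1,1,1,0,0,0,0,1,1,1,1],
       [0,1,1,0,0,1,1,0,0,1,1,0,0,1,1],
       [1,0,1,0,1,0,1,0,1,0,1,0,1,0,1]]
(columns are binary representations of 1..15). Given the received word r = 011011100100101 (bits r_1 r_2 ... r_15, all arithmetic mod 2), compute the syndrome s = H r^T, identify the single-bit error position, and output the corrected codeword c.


s = (1, 1, 0, 1)^T, error position = 13, corrected codeword c = 011011100100001

Compute s = H r^T mod 2 one row at a time:
  s_1 = 0 + 0 + 1 + 0 + 0 + 1 + 0 + 1 = 3 ≡ 1 (mod 2).
  s_2 = 0 + 1 + 1 + 1 + 0 + 1 + 0 + 1 = 5 ≡ 1 (mod 2).
  s_3 = 1 + 1 + 1 + 1 + 1 + 0 + 0 + 1 = 6 ≡ 0 (mod 2).
  s_4 = 0 + 1 + 1 + 1 + 0 + 0 + 1 + 1 = 5 ≡ 1 (mod 2).
s = (1, 1, 0, 1)^T — this equals column 13 of H (binary 1101), so error is at position 13.
Correct: flip bit 13 of r = 011011100100101 to get c = 011011100100001.


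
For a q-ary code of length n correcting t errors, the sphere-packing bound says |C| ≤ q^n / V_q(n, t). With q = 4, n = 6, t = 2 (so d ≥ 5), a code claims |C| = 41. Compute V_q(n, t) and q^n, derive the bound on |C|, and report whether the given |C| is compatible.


V_q(n, t) = 154, q^n = 4096, Hamming bound = 26, |C| = 41 > bound (violated).

Step 1: Compute V_q(n, t) = Σ_{j=0}^2 C(n, j) (q−1)^j.
  j = 0: C(6,0)·(3)^0 = 1·1 = 1.
  j = 1: C(6,1)·(3)^1 = 6·3 = 18.
  j = 2: C(6,2)·(3)^2 = 15·9 = 135.
  V_q(n, t) = 1 + 18 + 135 = 154.
Step 2: q^n = 4^6 = 4096.
Step 3: Hamming bound ⌊q^n / V_q(n,t)⌋ = ⌊4096/154⌋ = 26.
Step 4: Compare |C| = 41 to 26: violated.
The claimed |C| lies above the Hamming bound, so no 4-ary code of length 6 with d ≥ 5 can have 41 codewords.


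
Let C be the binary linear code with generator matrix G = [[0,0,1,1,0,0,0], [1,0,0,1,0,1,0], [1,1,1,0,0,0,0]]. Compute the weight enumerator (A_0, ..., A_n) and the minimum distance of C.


Weight distribution: A_0 = 1, A_2 = 2, A_3 = 4, A_4 = 1. Minimum distance d = 2.

Enumerate all 2^3 = 8 messages m ∈ F_2^3.
For each, compute codeword c = mG in F_2^7, then tally its weight.
  m = 000 → c = 0000000, weight = 0.
  m = 100 → c = 0011000, weight = 2.
  m = 010 → c = 1001010, weight = 3.
  m = 110 → c = 1010010, weight = 3.
  m = 001 → c = 1110000, weight = 3.
  m = 101 → c = 1101000, weight = 3.
  m = 011 → c = 0111010, weight = 4.
  m = 111 → c = 0100010, weight = 2.
Tally weights:
  weight 0: 1 codewords.
  weight 2: 2 codewords.
  weight 3: 4 codewords.
  weight 4: 1 codewords.
Minimum distance d = smallest w > 0 with A_w > 0 = 2.
Sanity: Σ A_w = 8 = 2^3 = 8 ✓.


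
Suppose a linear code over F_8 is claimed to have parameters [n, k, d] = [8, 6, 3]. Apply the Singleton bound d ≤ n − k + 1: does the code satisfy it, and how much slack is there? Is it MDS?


Singleton RHS = n − k + 1 = 3, slack = 0, bound satisfied, MDS.

Singleton bound: d ≤ n − k + 1.
Here n = 8, k = 6, so n − k + 1 = 3.
Given d = 3, check d ≤ 3: YES.
Slack = (n − k + 1) − d = 0.
The code is MDS (slack = 0).
Description: the claimed parameters are [8, 6, 3]_8; such a code would be MDS (meets Singleton bound).


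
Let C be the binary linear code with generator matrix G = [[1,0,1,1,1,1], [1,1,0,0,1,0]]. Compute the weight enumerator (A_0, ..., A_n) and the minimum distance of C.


Weight distribution: A_0 = 1, A_3 = 1, A_4 = 1, A_5 = 1. Minimum distance d = 3.

Enumerate all 2^2 = 4 messages m ∈ F_2^2.
For each, compute codeword c = mG in F_2^6, then tally its weight.
  m = 00 → c = 000000, weight = 0.
  m = 10 → c = 101111, weight = 5.
  m = 01 → c = 110010, weight = 3.
  m = 11 → c = 011101, weight = 4.
Tally weights:
  weight 0: 1 codewords.
  weight 3: 1 codewords.
  weight 4: 1 codewords.
  weight 5: 1 codewords.
Minimum distance d = smallest w > 0 with A_w > 0 = 3.
Sanity: Σ A_w = 4 = 2^2 = 4 ✓.


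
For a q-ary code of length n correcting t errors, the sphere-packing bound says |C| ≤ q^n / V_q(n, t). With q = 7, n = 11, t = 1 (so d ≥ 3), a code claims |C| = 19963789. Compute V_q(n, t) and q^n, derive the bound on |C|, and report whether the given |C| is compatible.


V_q(n, t) = 67, q^n = 1977326743, Hamming bound = 29512339, |C| = 19963789 ≤ bound (satisfied).

Step 1: Compute V_q(n, t) = Σ_{j=0}^1 C(n, j) (q−1)^j.
  j = 0: C(11,0)·(6)^0 = 1·1 = 1.
  j = 1: C(11,1)·(6)^1 = 11·6 = 66.
  V_q(n, t) = 1 + 66 = 67.
Step 2: q^n = 7^11 = 1977326743.
Step 3: Hamming bound ⌊q^n / V_q(n,t)⌋ = ⌊1977326743/67⌋ = 29512339.
Step 4: Compare |C| = 19963789 to 29512339: satisfied.
The claimed |C| lies below the Hamming bound.


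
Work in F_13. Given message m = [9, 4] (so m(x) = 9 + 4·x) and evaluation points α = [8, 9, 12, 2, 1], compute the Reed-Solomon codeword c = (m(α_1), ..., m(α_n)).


c = [2, 6, 5, 4, 0]

Message polynomial: m(x) = 9 + 4·x (mod 13).
For each evaluation point α_i, compute m(α_i) mod 13:
  α_1 = 8: Horner steps 4 → 2, so m(8) = 2.
  α_2 = 9: Horner steps 4 → 6, so m(9) = 6.
  α_3 = 12: Horner steps 4 → 5, so m(12) = 5.
  α_4 = 2: Horner steps 4 → 4, so m(2) = 4.
  α_5 = 1: Horner steps 4 → 0, so m(1) = 0.
Codeword c = [2, 6, 5, 4, 0] ∈ F_13^5.


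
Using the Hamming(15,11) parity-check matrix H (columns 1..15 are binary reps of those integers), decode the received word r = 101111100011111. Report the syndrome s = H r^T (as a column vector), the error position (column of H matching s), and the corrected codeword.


s = (1, 0, 0, 1)^T, error position = 9, corrected codeword c = 101111101011111

Compute s = H r^T mod 2 one row at a time:
  s_1 = 0 + 0 + 0 + 1 + 1 + 1 + 1 + 1 = 5 ≡ 1 (mod 2).
  s_2 = 1 + 1 + 1 + 1 + 1 + 1 + 1 + 1 = 8 ≡ 0 (mod 2).
  s_3 = 0 + 1 + 1 + 1 + 0 + 1 + 1 + 1 = 6 ≡ 0 (mod 2).
  s_4 = 1 + 1 + 1 + 1 + 0 + 1 + 1 + 1 = 7 ≡ 1 (mod 2).
s = (1, 0, 0, 1)^T — this equals column 9 of H (binary 1001), so error is at position 9.
Correct: flip bit 9 of r = 101111100011111 to get c = 101111101011111.


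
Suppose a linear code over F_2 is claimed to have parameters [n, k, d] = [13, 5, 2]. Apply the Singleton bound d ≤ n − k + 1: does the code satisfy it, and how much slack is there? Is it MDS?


Singleton RHS = n − k + 1 = 9, slack = 7, bound satisfied, not MDS.

Singleton bound: d ≤ n − k + 1.
Here n = 13, k = 5, so n − k + 1 = 9.
Given d = 2, check d ≤ 9: YES.
Slack = (n − k + 1) − d = 7.
The code is NOT MDS (slack = 7 > 0).
Description: the claimed parameters are [13, 5, 2]_2; such a code would be non-MDS.


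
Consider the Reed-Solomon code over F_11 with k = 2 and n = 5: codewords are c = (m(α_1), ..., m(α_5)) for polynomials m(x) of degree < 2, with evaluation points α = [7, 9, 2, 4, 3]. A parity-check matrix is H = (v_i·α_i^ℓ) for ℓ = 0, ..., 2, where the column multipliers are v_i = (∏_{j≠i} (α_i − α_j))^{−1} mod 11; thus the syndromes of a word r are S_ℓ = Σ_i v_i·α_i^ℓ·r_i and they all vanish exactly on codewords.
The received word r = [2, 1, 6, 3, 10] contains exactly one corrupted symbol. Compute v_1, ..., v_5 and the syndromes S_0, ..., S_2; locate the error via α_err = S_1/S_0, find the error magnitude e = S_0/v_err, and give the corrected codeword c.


S = (9, 8, 1), error at position 1, error magnitude e = 9, c = [4, 1, 6, 3, 10].

Step 1: column multipliers v_i = (∏_{j≠i}(α_i − α_j))^{−1} mod 11.
  i = 1 (α = 7): (7−9)(7−2)(7−4)(7−3) = (−2)·5·3·4 = −120 ≡ 1, so v_1 = 1^{−1} = 1 (mod 11).
  i = 2 (α = 9): (9−7)(9−2)(9−4)(9−3) = 2·7·5·6 = 420 ≡ 2, so v_2 = 2^{−1} = 6 (mod 11).
  i = 3 (α = 2): (2−7)(2−9)(2−4)(2−3) = (−5)·(−7)·(−2)·(−1) = 70 ≡ 4, so v_3 = 4^{−1} = 3 (mod 11).
  i = 4 (α = 4): (4−7)(4−9)(4−2)(4−3) = (−3)·(−5)·2·1 = 30 ≡ 8, so v_4 = 8^{−1} = 7 (mod 11).
  i = 5 (α = 3): (3−7)(3−9)(3−2)(3−4) = (−4)·(−6)·1·(−1) = −24 ≡ 9, so v_5 = 9^{−1} = 5 (mod 11).
  v = [1, 6, 3, 7, 5].
Step 2: syndromes of r = [2, 1, 6, 3, 10] (all sums mod 11).
  S_0 = Σ v_i r_i = 1·2 + 6·1 + 3·6 + 7·3 + 5·10 = 97 ≡ 9.
  S_1 = Σ v_i α_i r_i = 1·7·2 + 6·9·1 + 3·2·6 + 7·4·3 + 5·3·10 = 338 ≡ 8.
  α_i^2 mod 11 = [5, 4, 4, 5, 9].
  S_2 = Σ v_i α_i^2 r_i = 1·5·2 + 6·4·1 + 3·4·6 + 7·5·3 + 5·9·10 = 661 ≡ 1.
  S = (9, 8, 1) ≠ 0, so r is not a codeword (an error is present).
Step 3: locate the error. For a single error e at position i, S_ℓ = v_i·e·α_i^ℓ, so α_err = S_1/S_0.
  S_0^{−1} = 9^{−1} = 5 (mod 11), so α_err = 8·5 = 40 ≡ 7 = α_1. Error position i = 1.
  Consistency check: S_2/S_1 = 1·7 = 7 ≡ 7 = α_err ✓ (single-error assumption holds).
Step 4: error magnitude e = S_0/v_1 = S_0·∏_{j≠1}(α_1 − α_j) = 9·1 = 9 ≡ 9 (mod 11).
Step 5: correct position 1: c_1 = r_1 − e = 2 − 9 ≡ 4 (mod 11). Hence c = [4, 1, 6, 3, 10].
  Check: interpolating c through the α_i gives m(x) = 9 + 4·x (degree < 2) with m(α_i) = c_i for every i, so c is indeed a codeword.


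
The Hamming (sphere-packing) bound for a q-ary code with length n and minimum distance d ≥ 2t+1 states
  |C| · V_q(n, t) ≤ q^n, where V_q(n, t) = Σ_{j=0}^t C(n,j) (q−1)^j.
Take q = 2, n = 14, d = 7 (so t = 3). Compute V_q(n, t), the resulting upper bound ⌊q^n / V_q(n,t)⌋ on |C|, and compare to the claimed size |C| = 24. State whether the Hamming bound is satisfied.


V_q(n, t) = 470, q^n = 16384, Hamming bound = 34, |C| = 24 ≤ bound (satisfied).

Step 1: Compute V_q(n, t) = Σ_{j=0}^3 C(n, j) (q−1)^j.
  j = 0: C(14,0)·(1)^0 = 1·1 = 1.
  j = 1: C(14,1)·(1)^1 = 14·1 = 14.
  j = 2: C(14,2)·(1)^2 = 91·1 = 91.
  j = 3: C(14,3)·(1)^3 = 364·1 = 364.
  V_q(n, t) = 1 + 14 + 91 + 364 = 470.
Step 2: q^n = 2^14 = 16384.
Step 3: Hamming bound ⌊q^n / V_q(n,t)⌋ = ⌊16384/470⌋ = 34.
Step 4: Compare |C| = 24 to 34: satisfied.
The claimed |C| lies below the Hamming bound.


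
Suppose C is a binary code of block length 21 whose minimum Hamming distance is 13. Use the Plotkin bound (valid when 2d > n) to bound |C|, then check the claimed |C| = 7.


Plotkin bound M ≤ 4; given |C| = 7 > bound (violated).

Check applicability: 2d = 26, n = 21.
2d − n = 5 > 0, so Plotkin applies.
Compute d/(2d−n) = 13/5 ≈ 2.6000.
⌊d/(2d−n)⌋ = 2.
Plotkin bound: M ≤ 2·2 = 4.
Given |C| = 7, check: VIOLATED.
This |C| is above the Plotkin bound, so no binary code with n = 21, d = 13 and 7 codewords exists.


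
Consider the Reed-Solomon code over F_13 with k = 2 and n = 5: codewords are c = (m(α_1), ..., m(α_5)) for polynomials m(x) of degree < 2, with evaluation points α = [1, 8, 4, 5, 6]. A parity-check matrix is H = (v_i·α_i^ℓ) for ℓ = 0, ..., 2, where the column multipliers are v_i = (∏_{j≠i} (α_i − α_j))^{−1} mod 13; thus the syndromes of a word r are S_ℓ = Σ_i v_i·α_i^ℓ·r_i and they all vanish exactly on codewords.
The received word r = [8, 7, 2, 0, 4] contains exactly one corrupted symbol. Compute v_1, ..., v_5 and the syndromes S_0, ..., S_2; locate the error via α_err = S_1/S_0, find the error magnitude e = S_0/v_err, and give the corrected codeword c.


S = (1, 6, 10), error at position 5, error magnitude e = 6, c = [8, 7, 2, 0, 11].

Step 1: column multipliers v_i = (∏_{j≠i}(α_i − α_j))^{−1} mod 13.
  i = 1 (α = 1): (1−8)(1−4)(1−5)(1−6) = (−7)·(−3)·(−4)·(−5) = 420 ≡ 4, so v_1 = 4^{−1} = 10 (mod 13).
  i = 2 (α = 8): (8−1)(8−4)(8−5)(8−6) = 7·4·3·2 = 168 ≡ 12, so v_2 = 12^{−1} = 12 (mod 13).
  i = 3 (α = 4): (4−1)(4−8)(4−5)(4−6) = 3·(−4)·(−1)·(−2) = −24 ≡ 2, so v_3 = 2^{−1} = 7 (mod 13).
  i = 4 (α = 5): (5−1)(5−8)(5−4)(5−6) = 4·(−3)·1·(−1) = 12 ≡ 12, so v_4 = 12^{−1} = 12 (mod 13).
  i = 5 (α = 6): (6−1)(6−8)(6−4)(6−5) = 5·(−2)·2·1 = −20 ≡ 6, so v_5 = 6^{−1} = 11 (mod 13).
  v = [10, 12, 7, 12, 11].
Step 2: syndromes of r = [8, 7, 2, 0, 4] (all sums mod 13).
  S_0 = Σ v_i r_i = 10·8 + 12·7 + 7·2 + 12·0 + 11·4 = 222 ≡ 1.
  S_1 = Σ v_i α_i r_i = 10·1·8 + 12·8·7 + 7·4·2 + 12·5·0 + 11·6·4 = 1072 ≡ 6.
  α_i^2 mod 13 = [1, 12, 3, 12, 10].
  S_2 = Σ v_i α_i^2 r_i = 10·1·8 + 12·12·7 + 7·3·2 + 12·12·0 + 11·10·4 = 1570 ≡ 10.
  S = (1, 6, 10) ≠ 0, so r is not a codeword (an error is present).
Step 3: locate the error. For a single error e at position i, S_ℓ = v_i·e·α_i^ℓ, so α_err = S_1/S_0.
  S_0^{−1} = 1^{−1} = 1 (mod 13), so α_err = 6·1 = 6 ≡ 6 = α_5. Error position i = 5.
  Consistency check: S_2/S_1 = 10·11 = 110 ≡ 6 = α_err ✓ (single-error assumption holds).
Step 4: error magnitude e = S_0/v_5 = S_0·∏_{j≠5}(α_5 − α_j) = 1·6 = 6 ≡ 6 (mod 13).
Step 5: correct position 5: c_5 = r_5 − e = 4 − 6 ≡ 11 (mod 13). Hence c = [8, 7, 2, 0, 11].
  Check: interpolating c through the α_i gives m(x) = 10 + 11·x (degree < 2) with m(α_i) = c_i for every i, so c is indeed a codeword.


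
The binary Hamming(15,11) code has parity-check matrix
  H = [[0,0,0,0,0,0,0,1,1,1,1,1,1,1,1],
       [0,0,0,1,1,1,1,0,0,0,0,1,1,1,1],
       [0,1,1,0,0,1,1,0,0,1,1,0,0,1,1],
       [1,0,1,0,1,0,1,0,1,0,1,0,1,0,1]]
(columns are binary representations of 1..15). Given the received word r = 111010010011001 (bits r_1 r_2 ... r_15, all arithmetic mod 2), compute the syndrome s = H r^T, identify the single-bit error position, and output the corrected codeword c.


s = (0, 1, 0, 1)^T, error position = 5, corrected codeword c = 111000010011001

Compute s = H r^T mod 2 one row at a time:
  s_1 = 1 + 0 + 0 + 1 + 1 + 0 + 0 + 1 = 4 ≡ 0 (mod 2).
  s_2 = 0 + 1 + 0 + 0 + 1 + 0 + 0 + 1 = 3 ≡ 1 (mod 2).
  s_3 = 1 + 1 + 0 + 0 + 0 + 1 + 0 + 1 = 4 ≡ 0 (mod 2).
  s_4 = 1 + 1 + 1 + 0 + 0 + 1 + 0 + 1 = 5 ≡ 1 (mod 2).
s = (0, 1, 0, 1)^T — this equals column 5 of H (binary 0101), so error is at position 5.
Correct: flip bit 5 of r = 111010010011001 to get c = 111000010011001.


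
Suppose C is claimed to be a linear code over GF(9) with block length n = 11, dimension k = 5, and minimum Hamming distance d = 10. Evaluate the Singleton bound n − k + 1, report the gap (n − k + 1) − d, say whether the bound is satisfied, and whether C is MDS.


Singleton RHS = n − k + 1 = 7, slack = -3, bound violated (no such code; not MDS).

Singleton bound: d ≤ n − k + 1.
Here n = 11, k = 5, so n − k + 1 = 7.
Given d = 10, check d ≤ 7: NO.
Slack = (n − k + 1) − d = -3.
The slack is negative: d = 10 exceeds n − k + 1 = 7 by 3, so the Singleton bound is violated and no linear [11, 5, 10]_9 code can exist. In particular it is not MDS (MDS requires d = n − k + 1 exactly).
Description: the claimed parameters are [11, 5, 10]_9; such a code would be impossible (violates the Singleton bound).


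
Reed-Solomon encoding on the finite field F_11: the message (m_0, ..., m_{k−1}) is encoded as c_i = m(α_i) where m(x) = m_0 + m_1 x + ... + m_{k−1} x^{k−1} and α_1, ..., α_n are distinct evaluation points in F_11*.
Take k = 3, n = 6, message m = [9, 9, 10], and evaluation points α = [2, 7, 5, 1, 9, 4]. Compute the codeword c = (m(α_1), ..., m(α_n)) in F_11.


c = [1, 1, 7, 6, 9, 7]

Message polynomial: m(x) = 9 + 9·x + 10·x^2 (mod 11).
For each evaluation point α_i, compute m(α_i) mod 11:
  α_1 = 2: Horner steps 10 → 7 → 1, so m(2) = 1.
  α_2 = 7: Horner steps 10 → 2 → 1, so m(7) = 1.
  α_3 = 5: Horner steps 10 → 4 → 7, so m(5) = 7.
  α_4 = 1: Horner steps 10 → 8 → 6, so m(1) = 6.
  α_5 = 9: Horner steps 10 → 0 → 9, so m(9) = 9.
  α_6 = 4: Horner steps 10 → 5 → 7, so m(4) = 7.
Codeword c = [1, 1, 7, 6, 9, 7] ∈ F_11^6.


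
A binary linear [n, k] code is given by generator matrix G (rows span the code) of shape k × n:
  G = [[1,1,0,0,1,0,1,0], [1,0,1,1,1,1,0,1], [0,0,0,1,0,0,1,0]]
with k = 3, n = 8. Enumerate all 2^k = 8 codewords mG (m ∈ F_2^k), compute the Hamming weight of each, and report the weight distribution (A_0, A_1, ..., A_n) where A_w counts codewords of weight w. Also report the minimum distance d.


Weight distribution: A_0 = 1, A_2 = 1, A_4 = 3, A_6 = 3. Minimum distance d = 2.

Enumerate all 2^3 = 8 messages m ∈ F_2^3.
For each, compute codeword c = mG in F_2^8, then tally its weight.
  m = 000 → c = 00000000, weight = 0.
  m = 100 → c = 11001010, weight = 4.
  m = 010 → c = 10111101, weight = 6.
  m = 110 → c = 01110111, weight = 6.
  m = 001 → c = 00010010, weight = 2.
  m = 101 → c = 11011000, weight = 4.
  m = 011 → c = 10101111, weight = 6.
  m = 111 → c = 01100101, weight = 4.
Tally weights:
  weight 0: 1 codewords.
  weight 2: 1 codewords.
  weight 4: 3 codewords.
  weight 6: 3 codewords.
Minimum distance d = smallest w > 0 with A_w > 0 = 2.
Sanity: Σ A_w = 8 = 2^3 = 8 ✓.


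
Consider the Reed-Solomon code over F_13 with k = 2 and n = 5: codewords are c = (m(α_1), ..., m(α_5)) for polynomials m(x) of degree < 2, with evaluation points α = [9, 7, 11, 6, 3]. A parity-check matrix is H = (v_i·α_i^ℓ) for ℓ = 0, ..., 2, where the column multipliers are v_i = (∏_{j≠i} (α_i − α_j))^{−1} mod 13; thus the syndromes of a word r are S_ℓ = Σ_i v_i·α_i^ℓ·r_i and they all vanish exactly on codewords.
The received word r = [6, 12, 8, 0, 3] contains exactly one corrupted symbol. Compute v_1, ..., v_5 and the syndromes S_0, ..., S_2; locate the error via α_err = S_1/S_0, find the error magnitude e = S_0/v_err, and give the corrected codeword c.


S = (8, 7, 11), error at position 1, error magnitude e = 9, c = [10, 12, 8, 0, 3].

Step 1: column multipliers v_i = (∏_{j≠i}(α_i − α_j))^{−1} mod 13.
  i = 1 (α = 9): (9−7)(9−11)(9−6)(9−3) = 2·(−2)·3·6 = −72 ≡ 6, so v_1 = 6^{−1} = 11 (mod 13).
  i = 2 (α = 7): (7−9)(7−11)(7−6)(7−3) = (−2)·(−4)·1·4 = 32 ≡ 6, so v_2 = 6^{−1} = 11 (mod 13).
  i = 3 (α = 11): (11−9)(11−7)(11−6)(11−3) = 2·4·5·8 = 320 ≡ 8, so v_3 = 8^{−1} = 5 (mod 13).
  i = 4 (α = 6): (6−9)(6−7)(6−11)(6−3) = (−3)·(−1)·(−5)·3 = −45 ≡ 7, so v_4 = 7^{−1} = 2 (mod 13).
  i = 5 (α = 3): (3−9)(3−7)(3−11)(3−6) = (−6)·(−4)·(−8)·(−3) = 576 ≡ 4, so v_5 = 4^{−1} = 10 (mod 13).
  v = [11, 11, 5, 2, 10].
Step 2: syndromes of r = [6, 12, 8, 0, 3] (all sums mod 13).
  S_0 = Σ v_i r_i = 11·6 + 11·12 + 5·8 + 2·0 + 10·3 = 268 ≡ 8.
  S_1 = Σ v_i α_i r_i = 11·9·6 + 11·7·12 + 5·11·8 + 2·6·0 + 10·3·3 = 2048 ≡ 7.
  α_i^2 mod 13 = [3, 10, 4, 10, 9].
  S_2 = Σ v_i α_i^2 r_i = 11·3·6 + 11·10·12 + 5·4·8 + 2·10·0 + 10·9·3 = 1948 ≡ 11.
  S = (8, 7, 11) ≠ 0, so r is not a codeword (an error is present).
Step 3: locate the error. For a single error e at position i, S_ℓ = v_i·e·α_i^ℓ, so α_err = S_1/S_0.
  S_0^{−1} = 8^{−1} = 5 (mod 13), so α_err = 7·5 = 35 ≡ 9 = α_1. Error position i = 1.
  Consistency check: S_2/S_1 = 11·2 = 22 ≡ 9 = α_err ✓ (single-error assumption holds).
Step 4: error magnitude e = S_0/v_1 = S_0·∏_{j≠1}(α_1 − α_j) = 8·6 = 48 ≡ 9 (mod 13).
Step 5: correct position 1: c_1 = r_1 − e = 6 − 9 ≡ 10 (mod 13). Hence c = [10, 12, 8, 0, 3].
  Check: interpolating c through the α_i gives m(x) = 6 + 12·x (degree < 2) with m(α_i) = c_i for every i, so c is indeed a codeword.
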